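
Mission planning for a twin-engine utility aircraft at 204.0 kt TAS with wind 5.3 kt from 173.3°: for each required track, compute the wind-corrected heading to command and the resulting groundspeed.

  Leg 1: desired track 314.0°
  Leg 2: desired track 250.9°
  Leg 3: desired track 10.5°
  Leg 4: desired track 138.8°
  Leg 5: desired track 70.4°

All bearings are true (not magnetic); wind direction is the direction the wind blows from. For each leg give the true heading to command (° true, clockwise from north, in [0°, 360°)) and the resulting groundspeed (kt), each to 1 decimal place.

Leg 1: heading=313.1°, groundspeed=208.1 kt
Leg 2: heading=249.4°, groundspeed=202.8 kt
Leg 3: heading=10.9°, groundspeed=209.1 kt
Leg 4: heading=139.6°, groundspeed=199.6 kt
Leg 5: heading=71.9°, groundspeed=205.1 kt

Leg 1: desired track 314.0°; wind correction -0.9° → command heading 313.1°, groundspeed 208.1 kt
Leg 2: desired track 250.9°; wind correction -1.5° → command heading 249.4°, groundspeed 202.8 kt
Leg 3: desired track 10.5°; wind correction +0.4° → command heading 10.9°, groundspeed 209.1 kt
Leg 4: desired track 138.8°; wind correction +0.8° → command heading 139.6°, groundspeed 199.6 kt
Leg 5: desired track 70.4°; wind correction +1.5° → command heading 71.9°, groundspeed 205.1 kt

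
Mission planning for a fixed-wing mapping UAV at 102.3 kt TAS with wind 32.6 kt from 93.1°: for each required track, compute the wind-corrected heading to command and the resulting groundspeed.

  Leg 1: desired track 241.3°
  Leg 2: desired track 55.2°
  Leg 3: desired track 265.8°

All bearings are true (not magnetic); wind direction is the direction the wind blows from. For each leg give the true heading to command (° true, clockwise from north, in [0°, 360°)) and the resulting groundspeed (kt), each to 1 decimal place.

Leg 1: desired track 241.3°; wind correction -9.7° → command heading 231.6°, groundspeed 128.6 kt
Leg 2: desired track 55.2°; wind correction +11.3° → command heading 66.5°, groundspeed 74.6 kt
Leg 3: desired track 265.8°; wind correction -2.3° → command heading 263.5°, groundspeed 134.6 kt

Leg 1: heading=231.6°, groundspeed=128.6 kt
Leg 2: heading=66.5°, groundspeed=74.6 kt
Leg 3: heading=263.5°, groundspeed=134.6 kt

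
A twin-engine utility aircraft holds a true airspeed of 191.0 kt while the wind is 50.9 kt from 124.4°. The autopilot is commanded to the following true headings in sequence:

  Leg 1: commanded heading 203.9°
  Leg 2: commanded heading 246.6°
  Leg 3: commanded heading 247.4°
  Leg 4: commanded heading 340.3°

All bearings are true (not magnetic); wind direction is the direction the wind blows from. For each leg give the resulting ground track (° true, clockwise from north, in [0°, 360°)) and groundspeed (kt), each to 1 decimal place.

Leg 1: track=219.3°, groundspeed=188.5 kt
Leg 2: track=257.8°, groundspeed=222.3 kt
Leg 3: track=258.4°, groundspeed=222.8 kt
Leg 4: track=333.0°, groundspeed=234.1 kt

Leg 1: heading 203.9°; drift +15.4° → track 219.3°, groundspeed 188.5 kt
Leg 2: heading 246.6°; drift +11.2° → track 257.8°, groundspeed 222.3 kt
Leg 3: heading 247.4°; drift +11.0° → track 258.4°, groundspeed 222.8 kt
Leg 4: heading 340.3°; drift -7.3° → track 333.0°, groundspeed 234.1 kt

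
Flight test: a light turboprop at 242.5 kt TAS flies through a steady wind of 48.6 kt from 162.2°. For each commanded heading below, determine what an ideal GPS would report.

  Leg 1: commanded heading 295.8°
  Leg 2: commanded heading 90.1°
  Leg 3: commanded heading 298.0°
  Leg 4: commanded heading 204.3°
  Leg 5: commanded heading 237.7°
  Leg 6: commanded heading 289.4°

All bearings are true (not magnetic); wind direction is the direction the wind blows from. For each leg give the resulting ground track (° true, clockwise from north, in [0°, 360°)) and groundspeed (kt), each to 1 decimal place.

Leg 1: track=303.1°, groundspeed=278.3 kt
Leg 2: track=78.6°, groundspeed=232.2 kt
Leg 3: track=305.0°, groundspeed=279.4 kt
Leg 4: track=213.3°, groundspeed=209.0 kt
Leg 5: track=249.2°, groundspeed=235.1 kt
Leg 6: track=297.5°, groundspeed=274.6 kt

Leg 1: heading 295.8°; drift +7.3° → track 303.1°, groundspeed 278.3 kt
Leg 2: heading 90.1°; drift -11.5° → track 78.6°, groundspeed 232.2 kt
Leg 3: heading 298.0°; drift +7.0° → track 305.0°, groundspeed 279.4 kt
Leg 4: heading 204.3°; drift +9.0° → track 213.3°, groundspeed 209.0 kt
Leg 5: heading 237.7°; drift +11.5° → track 249.2°, groundspeed 235.1 kt
Leg 6: heading 289.4°; drift +8.1° → track 297.5°, groundspeed 274.6 kt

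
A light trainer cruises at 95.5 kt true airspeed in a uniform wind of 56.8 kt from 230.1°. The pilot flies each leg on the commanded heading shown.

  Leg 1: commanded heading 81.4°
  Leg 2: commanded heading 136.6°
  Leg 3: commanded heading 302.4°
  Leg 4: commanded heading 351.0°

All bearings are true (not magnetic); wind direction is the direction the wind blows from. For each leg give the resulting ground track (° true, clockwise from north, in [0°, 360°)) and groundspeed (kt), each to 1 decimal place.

Leg 1: heading 81.4°; drift -11.6° → track 69.8°, groundspeed 147.0 kt
Leg 2: heading 136.6°; drift -29.8° → track 106.8°, groundspeed 114.1 kt
Leg 3: heading 302.4°; drift +34.7° → track 337.1°, groundspeed 95.1 kt
Leg 4: heading 351.0°; drift +21.4° → track 12.4°, groundspeed 133.9 kt

Leg 1: track=69.8°, groundspeed=147.0 kt
Leg 2: track=106.8°, groundspeed=114.1 kt
Leg 3: track=337.1°, groundspeed=95.1 kt
Leg 4: track=12.4°, groundspeed=133.9 kt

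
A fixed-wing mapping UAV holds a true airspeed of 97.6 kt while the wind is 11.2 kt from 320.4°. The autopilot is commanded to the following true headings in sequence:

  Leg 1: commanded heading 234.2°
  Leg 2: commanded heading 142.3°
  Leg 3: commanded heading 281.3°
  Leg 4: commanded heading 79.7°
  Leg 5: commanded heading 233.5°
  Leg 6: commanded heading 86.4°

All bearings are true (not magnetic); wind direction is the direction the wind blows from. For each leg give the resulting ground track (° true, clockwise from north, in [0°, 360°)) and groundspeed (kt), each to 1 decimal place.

Leg 1: heading 234.2°; drift -6.6° → track 227.6°, groundspeed 97.5 kt
Leg 2: heading 142.3°; drift -0.2° → track 142.1°, groundspeed 108.8 kt
Leg 3: heading 281.3°; drift -4.5° → track 276.8°, groundspeed 89.2 kt
Leg 4: heading 79.7°; drift +5.4° → track 85.1°, groundspeed 103.5 kt
Leg 5: heading 233.5°; drift -6.6° → track 226.9°, groundspeed 97.6 kt
Leg 6: heading 86.4°; drift +5.0° → track 91.4°, groundspeed 104.6 kt

Leg 1: track=227.6°, groundspeed=97.5 kt
Leg 2: track=142.1°, groundspeed=108.8 kt
Leg 3: track=276.8°, groundspeed=89.2 kt
Leg 4: track=85.1°, groundspeed=103.5 kt
Leg 5: track=226.9°, groundspeed=97.6 kt
Leg 6: track=91.4°, groundspeed=104.6 kt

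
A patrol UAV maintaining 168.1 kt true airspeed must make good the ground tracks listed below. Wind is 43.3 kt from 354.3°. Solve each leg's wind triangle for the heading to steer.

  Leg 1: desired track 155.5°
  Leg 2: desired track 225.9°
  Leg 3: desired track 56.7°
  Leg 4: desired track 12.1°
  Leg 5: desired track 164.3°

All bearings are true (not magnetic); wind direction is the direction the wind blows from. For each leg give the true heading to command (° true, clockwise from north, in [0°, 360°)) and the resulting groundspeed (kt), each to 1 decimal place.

Leg 1: desired track 155.5°; wind correction -4.8° → command heading 150.7°, groundspeed 208.5 kt
Leg 2: desired track 225.9°; wind correction +11.6° → command heading 237.5°, groundspeed 191.5 kt
Leg 3: desired track 56.7°; wind correction -13.2° → command heading 43.5°, groundspeed 143.6 kt
Leg 4: desired track 12.1°; wind correction -4.5° → command heading 7.6°, groundspeed 126.4 kt
Leg 5: desired track 164.3°; wind correction -2.6° → command heading 161.7°, groundspeed 210.6 kt

Leg 1: heading=150.7°, groundspeed=208.5 kt
Leg 2: heading=237.5°, groundspeed=191.5 kt
Leg 3: heading=43.5°, groundspeed=143.6 kt
Leg 4: heading=7.6°, groundspeed=126.4 kt
Leg 5: heading=161.7°, groundspeed=210.6 kt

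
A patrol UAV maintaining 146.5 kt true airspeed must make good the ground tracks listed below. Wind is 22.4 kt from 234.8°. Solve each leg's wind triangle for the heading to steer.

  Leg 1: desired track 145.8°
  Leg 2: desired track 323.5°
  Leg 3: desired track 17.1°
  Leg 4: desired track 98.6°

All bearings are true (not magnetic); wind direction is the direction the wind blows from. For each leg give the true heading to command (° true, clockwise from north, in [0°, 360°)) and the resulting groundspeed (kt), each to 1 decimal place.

Leg 1: heading=154.6°, groundspeed=144.4 kt
Leg 2: heading=314.7°, groundspeed=144.3 kt
Leg 3: heading=11.7°, groundspeed=163.6 kt
Leg 4: heading=104.7°, groundspeed=161.8 kt

Leg 1: desired track 145.8°; wind correction +8.8° → command heading 154.6°, groundspeed 144.4 kt
Leg 2: desired track 323.5°; wind correction -8.8° → command heading 314.7°, groundspeed 144.3 kt
Leg 3: desired track 17.1°; wind correction -5.4° → command heading 11.7°, groundspeed 163.6 kt
Leg 4: desired track 98.6°; wind correction +6.1° → command heading 104.7°, groundspeed 161.8 kt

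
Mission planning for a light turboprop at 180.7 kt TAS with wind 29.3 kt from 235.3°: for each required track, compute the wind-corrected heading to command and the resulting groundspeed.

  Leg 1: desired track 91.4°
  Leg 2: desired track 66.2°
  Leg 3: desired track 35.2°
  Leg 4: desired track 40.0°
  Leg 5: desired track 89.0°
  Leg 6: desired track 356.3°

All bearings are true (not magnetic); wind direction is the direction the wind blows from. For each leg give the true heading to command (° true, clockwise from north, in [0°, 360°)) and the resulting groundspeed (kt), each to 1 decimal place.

Leg 1: heading=96.9°, groundspeed=203.5 kt
Leg 2: heading=68.0°, groundspeed=209.4 kt
Leg 3: heading=32.0°, groundspeed=207.9 kt
Leg 4: heading=37.5°, groundspeed=208.8 kt
Leg 5: heading=94.2°, groundspeed=204.3 kt
Leg 6: heading=348.3°, groundspeed=194.0 kt

Leg 1: desired track 91.4°; wind correction +5.5° → command heading 96.9°, groundspeed 203.5 kt
Leg 2: desired track 66.2°; wind correction +1.8° → command heading 68.0°, groundspeed 209.4 kt
Leg 3: desired track 35.2°; wind correction -3.2° → command heading 32.0°, groundspeed 207.9 kt
Leg 4: desired track 40.0°; wind correction -2.5° → command heading 37.5°, groundspeed 208.8 kt
Leg 5: desired track 89.0°; wind correction +5.2° → command heading 94.2°, groundspeed 204.3 kt
Leg 6: desired track 356.3°; wind correction -8.0° → command heading 348.3°, groundspeed 194.0 kt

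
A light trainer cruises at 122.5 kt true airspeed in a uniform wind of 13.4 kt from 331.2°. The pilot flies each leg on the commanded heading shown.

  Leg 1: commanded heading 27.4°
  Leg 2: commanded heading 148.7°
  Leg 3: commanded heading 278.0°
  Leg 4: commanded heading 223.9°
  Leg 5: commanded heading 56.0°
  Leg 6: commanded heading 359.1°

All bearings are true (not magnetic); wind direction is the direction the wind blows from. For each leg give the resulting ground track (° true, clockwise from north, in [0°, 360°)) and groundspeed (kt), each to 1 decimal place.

Leg 1: heading 27.4°; drift +5.5° → track 32.9°, groundspeed 115.6 kt
Leg 2: heading 148.7°; drift +0.2° → track 148.9°, groundspeed 135.9 kt
Leg 3: heading 278.0°; drift -5.4° → track 272.6°, groundspeed 115.0 kt
Leg 4: heading 223.9°; drift -5.8° → track 218.1°, groundspeed 127.1 kt
Leg 5: heading 56.0°; drift +6.3° → track 62.3°, groundspeed 122.0 kt
Leg 6: heading 359.1°; drift +3.2° → track 2.3°, groundspeed 110.8 kt

Leg 1: track=32.9°, groundspeed=115.6 kt
Leg 2: track=148.9°, groundspeed=135.9 kt
Leg 3: track=272.6°, groundspeed=115.0 kt
Leg 4: track=218.1°, groundspeed=127.1 kt
Leg 5: track=62.3°, groundspeed=122.0 kt
Leg 6: track=2.3°, groundspeed=110.8 kt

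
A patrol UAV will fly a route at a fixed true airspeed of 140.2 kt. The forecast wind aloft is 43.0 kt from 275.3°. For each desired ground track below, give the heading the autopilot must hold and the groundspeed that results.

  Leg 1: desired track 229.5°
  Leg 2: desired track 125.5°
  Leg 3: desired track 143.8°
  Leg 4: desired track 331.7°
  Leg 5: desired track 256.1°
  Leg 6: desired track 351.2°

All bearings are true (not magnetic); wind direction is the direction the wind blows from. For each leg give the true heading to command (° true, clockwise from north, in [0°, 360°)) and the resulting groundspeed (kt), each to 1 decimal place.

Leg 1: heading=242.2°, groundspeed=106.8 kt
Leg 2: heading=134.4°, groundspeed=175.7 kt
Leg 3: heading=157.1°, groundspeed=164.9 kt
Leg 4: heading=316.9°, groundspeed=111.8 kt
Leg 5: heading=261.9°, groundspeed=98.9 kt
Leg 6: heading=333.9°, groundspeed=123.4 kt

Leg 1: desired track 229.5°; wind correction +12.7° → command heading 242.2°, groundspeed 106.8 kt
Leg 2: desired track 125.5°; wind correction +8.9° → command heading 134.4°, groundspeed 175.7 kt
Leg 3: desired track 143.8°; wind correction +13.3° → command heading 157.1°, groundspeed 164.9 kt
Leg 4: desired track 331.7°; wind correction -14.8° → command heading 316.9°, groundspeed 111.8 kt
Leg 5: desired track 256.1°; wind correction +5.8° → command heading 261.9°, groundspeed 98.9 kt
Leg 6: desired track 351.2°; wind correction -17.3° → command heading 333.9°, groundspeed 123.4 kt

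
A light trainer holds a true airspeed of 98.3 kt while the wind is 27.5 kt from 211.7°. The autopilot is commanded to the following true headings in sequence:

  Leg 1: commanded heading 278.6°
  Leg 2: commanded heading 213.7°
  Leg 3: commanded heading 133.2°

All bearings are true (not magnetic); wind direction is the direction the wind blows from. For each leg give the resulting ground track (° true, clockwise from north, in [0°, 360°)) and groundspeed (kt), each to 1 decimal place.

Leg 1: heading 278.6°; drift +16.1° → track 294.7°, groundspeed 91.1 kt
Leg 2: heading 213.7°; drift +0.8° → track 214.5°, groundspeed 70.8 kt
Leg 3: heading 133.2°; drift -16.2° → track 117.0°, groundspeed 96.7 kt

Leg 1: track=294.7°, groundspeed=91.1 kt
Leg 2: track=214.5°, groundspeed=70.8 kt
Leg 3: track=117.0°, groundspeed=96.7 kt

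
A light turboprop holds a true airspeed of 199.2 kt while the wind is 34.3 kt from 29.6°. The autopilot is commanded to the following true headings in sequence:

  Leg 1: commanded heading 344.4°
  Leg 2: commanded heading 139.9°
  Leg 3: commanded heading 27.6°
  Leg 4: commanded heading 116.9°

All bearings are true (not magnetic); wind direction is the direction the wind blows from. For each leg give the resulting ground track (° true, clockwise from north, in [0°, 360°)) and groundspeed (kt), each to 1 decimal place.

Leg 1: heading 344.4°; drift -7.9° → track 336.5°, groundspeed 176.7 kt
Leg 2: heading 139.9°; drift +8.7° → track 148.6°, groundspeed 213.5 kt
Leg 3: heading 27.6°; drift -0.4° → track 27.2°, groundspeed 164.9 kt
Leg 4: heading 116.9°; drift +9.8° → track 126.7°, groundspeed 200.5 kt

Leg 1: track=336.5°, groundspeed=176.7 kt
Leg 2: track=148.6°, groundspeed=213.5 kt
Leg 3: track=27.2°, groundspeed=164.9 kt
Leg 4: track=126.7°, groundspeed=200.5 kt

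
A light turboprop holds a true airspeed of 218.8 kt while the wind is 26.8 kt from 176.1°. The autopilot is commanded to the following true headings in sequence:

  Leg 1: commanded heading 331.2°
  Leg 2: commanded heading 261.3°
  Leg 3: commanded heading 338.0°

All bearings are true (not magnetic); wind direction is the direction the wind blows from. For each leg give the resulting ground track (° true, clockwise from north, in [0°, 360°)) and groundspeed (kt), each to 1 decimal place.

Leg 1: heading 331.2°; drift +2.7° → track 333.9°, groundspeed 243.4 kt
Leg 2: heading 261.3°; drift +7.0° → track 268.3°, groundspeed 218.2 kt
Leg 3: heading 338.0°; drift +2.0° → track 340.0°, groundspeed 244.4 kt

Leg 1: track=333.9°, groundspeed=243.4 kt
Leg 2: track=268.3°, groundspeed=218.2 kt
Leg 3: track=340.0°, groundspeed=244.4 kt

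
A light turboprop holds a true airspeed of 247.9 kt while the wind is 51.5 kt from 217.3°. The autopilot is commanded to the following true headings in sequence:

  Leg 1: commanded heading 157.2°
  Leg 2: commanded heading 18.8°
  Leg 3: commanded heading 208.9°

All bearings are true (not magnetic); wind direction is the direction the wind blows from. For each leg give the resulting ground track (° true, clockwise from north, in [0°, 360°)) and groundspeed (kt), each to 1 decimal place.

Leg 1: track=145.8°, groundspeed=226.7 kt
Leg 2: track=22.0°, groundspeed=297.2 kt
Leg 3: track=206.7°, groundspeed=197.1 kt

Leg 1: heading 157.2°; drift -11.4° → track 145.8°, groundspeed 226.7 kt
Leg 2: heading 18.8°; drift +3.2° → track 22.0°, groundspeed 297.2 kt
Leg 3: heading 208.9°; drift -2.2° → track 206.7°, groundspeed 197.1 kt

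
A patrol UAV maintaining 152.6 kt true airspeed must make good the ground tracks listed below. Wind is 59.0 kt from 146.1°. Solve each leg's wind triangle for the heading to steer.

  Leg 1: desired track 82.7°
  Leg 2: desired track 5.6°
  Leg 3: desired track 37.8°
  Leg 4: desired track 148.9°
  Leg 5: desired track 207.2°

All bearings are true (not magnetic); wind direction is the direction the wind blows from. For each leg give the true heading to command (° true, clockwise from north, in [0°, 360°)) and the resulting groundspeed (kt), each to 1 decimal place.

Leg 1: heading=102.9°, groundspeed=116.8 kt
Leg 2: heading=19.8°, groundspeed=193.4 kt
Leg 3: heading=59.3°, groundspeed=160.5 kt
Leg 4: heading=147.8°, groundspeed=93.6 kt
Leg 5: heading=187.4°, groundspeed=115.1 kt

Leg 1: desired track 82.7°; wind correction +20.2° → command heading 102.9°, groundspeed 116.8 kt
Leg 2: desired track 5.6°; wind correction +14.2° → command heading 19.8°, groundspeed 193.4 kt
Leg 3: desired track 37.8°; wind correction +21.5° → command heading 59.3°, groundspeed 160.5 kt
Leg 4: desired track 148.9°; wind correction -1.1° → command heading 147.8°, groundspeed 93.6 kt
Leg 5: desired track 207.2°; wind correction -19.8° → command heading 187.4°, groundspeed 115.1 kt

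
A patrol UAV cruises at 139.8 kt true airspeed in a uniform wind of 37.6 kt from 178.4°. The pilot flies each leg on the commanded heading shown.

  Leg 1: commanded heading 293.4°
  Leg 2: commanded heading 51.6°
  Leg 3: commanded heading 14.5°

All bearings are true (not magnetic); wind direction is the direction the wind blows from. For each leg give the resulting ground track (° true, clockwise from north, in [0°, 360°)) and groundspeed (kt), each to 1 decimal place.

Leg 1: track=305.7°, groundspeed=159.4 kt
Leg 2: track=41.1°, groundspeed=165.1 kt
Leg 3: track=11.1°, groundspeed=176.2 kt

Leg 1: heading 293.4°; drift +12.3° → track 305.7°, groundspeed 159.4 kt
Leg 2: heading 51.6°; drift -10.5° → track 41.1°, groundspeed 165.1 kt
Leg 3: heading 14.5°; drift -3.4° → track 11.1°, groundspeed 176.2 kt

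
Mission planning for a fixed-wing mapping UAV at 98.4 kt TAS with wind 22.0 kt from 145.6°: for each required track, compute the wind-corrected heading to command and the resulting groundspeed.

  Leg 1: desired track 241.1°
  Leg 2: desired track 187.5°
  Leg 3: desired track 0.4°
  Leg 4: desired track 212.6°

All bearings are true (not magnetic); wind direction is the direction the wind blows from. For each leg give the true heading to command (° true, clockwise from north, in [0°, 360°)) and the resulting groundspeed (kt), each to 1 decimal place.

Leg 1: heading=228.2°, groundspeed=98.0 kt
Leg 2: heading=178.9°, groundspeed=80.9 kt
Leg 3: heading=7.7°, groundspeed=115.7 kt
Leg 4: heading=200.7°, groundspeed=87.7 kt

Leg 1: desired track 241.1°; wind correction -12.9° → command heading 228.2°, groundspeed 98.0 kt
Leg 2: desired track 187.5°; wind correction -8.6° → command heading 178.9°, groundspeed 80.9 kt
Leg 3: desired track 0.4°; wind correction +7.3° → command heading 7.7°, groundspeed 115.7 kt
Leg 4: desired track 212.6°; wind correction -11.9° → command heading 200.7°, groundspeed 87.7 kt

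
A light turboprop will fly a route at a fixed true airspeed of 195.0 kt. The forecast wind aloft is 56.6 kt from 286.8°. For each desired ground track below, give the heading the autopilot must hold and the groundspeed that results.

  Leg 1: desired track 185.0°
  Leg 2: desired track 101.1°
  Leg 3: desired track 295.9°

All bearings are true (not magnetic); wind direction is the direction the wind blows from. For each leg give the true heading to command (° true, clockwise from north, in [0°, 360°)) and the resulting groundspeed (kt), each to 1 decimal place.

Leg 1: desired track 185.0°; wind correction +16.5° → command heading 201.5°, groundspeed 198.5 kt
Leg 2: desired track 101.1°; wind correction -1.7° → command heading 99.4°, groundspeed 251.2 kt
Leg 3: desired track 295.9°; wind correction -2.6° → command heading 293.3°, groundspeed 138.9 kt

Leg 1: heading=201.5°, groundspeed=198.5 kt
Leg 2: heading=99.4°, groundspeed=251.2 kt
Leg 3: heading=293.3°, groundspeed=138.9 kt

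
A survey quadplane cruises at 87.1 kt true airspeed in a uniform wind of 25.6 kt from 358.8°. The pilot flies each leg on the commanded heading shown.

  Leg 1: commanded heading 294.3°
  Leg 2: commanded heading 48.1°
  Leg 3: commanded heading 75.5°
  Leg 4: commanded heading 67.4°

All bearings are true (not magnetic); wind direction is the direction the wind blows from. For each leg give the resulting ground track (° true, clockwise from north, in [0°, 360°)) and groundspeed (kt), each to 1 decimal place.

Leg 1: heading 294.3°; drift -16.9° → track 277.4°, groundspeed 79.5 kt
Leg 2: heading 48.1°; drift +15.4° → track 63.5°, groundspeed 73.0 kt
Leg 3: heading 75.5°; drift +17.1° → track 92.6°, groundspeed 84.9 kt
Leg 4: heading 67.4°; drift +17.0° → track 84.4°, groundspeed 81.3 kt

Leg 1: track=277.4°, groundspeed=79.5 kt
Leg 2: track=63.5°, groundspeed=73.0 kt
Leg 3: track=92.6°, groundspeed=84.9 kt
Leg 4: track=84.4°, groundspeed=81.3 kt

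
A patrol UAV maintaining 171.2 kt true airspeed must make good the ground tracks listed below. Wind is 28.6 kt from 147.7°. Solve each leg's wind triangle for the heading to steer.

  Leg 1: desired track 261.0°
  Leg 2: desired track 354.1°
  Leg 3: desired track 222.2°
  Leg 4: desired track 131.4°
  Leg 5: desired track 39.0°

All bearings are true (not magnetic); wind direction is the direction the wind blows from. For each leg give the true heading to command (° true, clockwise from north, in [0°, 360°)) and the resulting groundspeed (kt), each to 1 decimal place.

Leg 1: desired track 261.0°; wind correction -8.8° → command heading 252.2°, groundspeed 180.5 kt
Leg 2: desired track 354.1°; wind correction +4.3° → command heading 358.4°, groundspeed 196.3 kt
Leg 3: desired track 222.2°; wind correction -9.3° → command heading 212.9°, groundspeed 161.3 kt
Leg 4: desired track 131.4°; wind correction +2.7° → command heading 134.1°, groundspeed 143.6 kt
Leg 5: desired track 39.0°; wind correction +9.1° → command heading 48.1°, groundspeed 178.2 kt

Leg 1: heading=252.2°, groundspeed=180.5 kt
Leg 2: heading=358.4°, groundspeed=196.3 kt
Leg 3: heading=212.9°, groundspeed=161.3 kt
Leg 4: heading=134.1°, groundspeed=143.6 kt
Leg 5: heading=48.1°, groundspeed=178.2 kt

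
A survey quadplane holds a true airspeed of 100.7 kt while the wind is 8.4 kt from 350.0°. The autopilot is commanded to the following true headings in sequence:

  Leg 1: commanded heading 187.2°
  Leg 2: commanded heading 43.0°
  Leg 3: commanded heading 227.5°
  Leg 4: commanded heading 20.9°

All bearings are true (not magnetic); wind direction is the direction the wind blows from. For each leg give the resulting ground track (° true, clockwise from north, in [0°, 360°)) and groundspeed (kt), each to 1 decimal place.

Leg 1: heading 187.2°; drift -1.3° → track 185.9°, groundspeed 108.8 kt
Leg 2: heading 43.0°; drift +4.0° → track 47.0°, groundspeed 95.9 kt
Leg 3: heading 227.5°; drift -3.9° → track 223.6°, groundspeed 105.5 kt
Leg 4: heading 20.9°; drift +2.6° → track 23.5°, groundspeed 93.6 kt

Leg 1: track=185.9°, groundspeed=108.8 kt
Leg 2: track=47.0°, groundspeed=95.9 kt
Leg 3: track=223.6°, groundspeed=105.5 kt
Leg 4: track=23.5°, groundspeed=93.6 kt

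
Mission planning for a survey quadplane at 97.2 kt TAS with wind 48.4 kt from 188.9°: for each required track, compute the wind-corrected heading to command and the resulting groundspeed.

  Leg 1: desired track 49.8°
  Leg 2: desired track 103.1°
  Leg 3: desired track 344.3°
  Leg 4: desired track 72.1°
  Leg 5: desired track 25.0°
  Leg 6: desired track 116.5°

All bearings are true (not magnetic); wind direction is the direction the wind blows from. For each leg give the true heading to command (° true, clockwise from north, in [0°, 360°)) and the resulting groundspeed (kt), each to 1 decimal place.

Leg 1: desired track 49.8°; wind correction +19.0° → command heading 68.8°, groundspeed 128.5 kt
Leg 2: desired track 103.1°; wind correction +29.8° → command heading 132.9°, groundspeed 80.8 kt
Leg 3: desired track 344.3°; wind correction -12.0° → command heading 332.3°, groundspeed 139.1 kt
Leg 4: desired track 72.1°; wind correction +26.4° → command heading 98.5°, groundspeed 108.9 kt
Leg 5: desired track 25.0°; wind correction +7.9° → command heading 32.9°, groundspeed 142.8 kt
Leg 6: desired track 116.5°; wind correction +28.3° → command heading 144.8°, groundspeed 70.9 kt

Leg 1: heading=68.8°, groundspeed=128.5 kt
Leg 2: heading=132.9°, groundspeed=80.8 kt
Leg 3: heading=332.3°, groundspeed=139.1 kt
Leg 4: heading=98.5°, groundspeed=108.9 kt
Leg 5: heading=32.9°, groundspeed=142.8 kt
Leg 6: heading=144.8°, groundspeed=70.9 kt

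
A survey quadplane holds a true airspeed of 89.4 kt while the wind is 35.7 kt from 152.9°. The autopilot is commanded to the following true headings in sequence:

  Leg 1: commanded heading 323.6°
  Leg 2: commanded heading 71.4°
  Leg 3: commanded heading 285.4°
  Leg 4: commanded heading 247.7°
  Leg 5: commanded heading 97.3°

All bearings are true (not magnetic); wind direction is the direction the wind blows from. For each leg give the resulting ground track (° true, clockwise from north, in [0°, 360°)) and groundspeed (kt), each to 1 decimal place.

Leg 1: track=326.3°, groundspeed=124.8 kt
Leg 2: track=48.6°, groundspeed=91.2 kt
Leg 3: track=298.5°, groundspeed=116.5 kt
Leg 4: track=268.8°, groundspeed=99.0 kt
Leg 5: track=74.3°, groundspeed=75.2 kt

Leg 1: heading 323.6°; drift +2.7° → track 326.3°, groundspeed 124.8 kt
Leg 2: heading 71.4°; drift -22.8° → track 48.6°, groundspeed 91.2 kt
Leg 3: heading 285.4°; drift +13.1° → track 298.5°, groundspeed 116.5 kt
Leg 4: heading 247.7°; drift +21.1° → track 268.8°, groundspeed 99.0 kt
Leg 5: heading 97.3°; drift -23.0° → track 74.3°, groundspeed 75.2 kt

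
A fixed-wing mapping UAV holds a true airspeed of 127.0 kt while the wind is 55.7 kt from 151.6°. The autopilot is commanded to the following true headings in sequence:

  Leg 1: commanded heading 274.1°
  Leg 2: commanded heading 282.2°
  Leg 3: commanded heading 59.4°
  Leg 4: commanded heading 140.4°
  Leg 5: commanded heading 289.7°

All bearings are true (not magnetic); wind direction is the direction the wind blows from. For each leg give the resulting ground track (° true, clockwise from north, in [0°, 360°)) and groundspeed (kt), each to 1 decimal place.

Leg 1: track=290.8°, groundspeed=163.8 kt
Leg 2: track=296.7°, groundspeed=168.6 kt
Leg 3: track=36.1°, groundspeed=140.6 kt
Leg 4: track=131.9°, groundspeed=73.2 kt
Leg 5: track=302.2°, groundspeed=172.5 kt

Leg 1: heading 274.1°; drift +16.7° → track 290.8°, groundspeed 163.8 kt
Leg 2: heading 282.2°; drift +14.5° → track 296.7°, groundspeed 168.6 kt
Leg 3: heading 59.4°; drift -23.3° → track 36.1°, groundspeed 140.6 kt
Leg 4: heading 140.4°; drift -8.5° → track 131.9°, groundspeed 73.2 kt
Leg 5: heading 289.7°; drift +12.5° → track 302.2°, groundspeed 172.5 kt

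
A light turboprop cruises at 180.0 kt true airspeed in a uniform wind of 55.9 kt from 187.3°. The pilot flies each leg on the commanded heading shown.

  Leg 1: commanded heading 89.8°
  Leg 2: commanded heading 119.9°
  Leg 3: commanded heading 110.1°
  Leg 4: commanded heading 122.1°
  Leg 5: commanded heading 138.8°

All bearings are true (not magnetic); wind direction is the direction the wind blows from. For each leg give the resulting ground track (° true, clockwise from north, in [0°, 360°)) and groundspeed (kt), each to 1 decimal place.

Leg 1: track=73.3°, groundspeed=195.3 kt
Leg 2: track=101.9°, groundspeed=166.7 kt
Leg 3: track=92.1°, groundspeed=176.3 kt
Leg 4: track=104.1°, groundspeed=164.6 kt
Leg 5: track=122.5°, groundspeed=149.0 kt

Leg 1: heading 89.8°; drift -16.5° → track 73.3°, groundspeed 195.3 kt
Leg 2: heading 119.9°; drift -18.0° → track 101.9°, groundspeed 166.7 kt
Leg 3: heading 110.1°; drift -18.0° → track 92.1°, groundspeed 176.3 kt
Leg 4: heading 122.1°; drift -18.0° → track 104.1°, groundspeed 164.6 kt
Leg 5: heading 138.8°; drift -16.3° → track 122.5°, groundspeed 149.0 kt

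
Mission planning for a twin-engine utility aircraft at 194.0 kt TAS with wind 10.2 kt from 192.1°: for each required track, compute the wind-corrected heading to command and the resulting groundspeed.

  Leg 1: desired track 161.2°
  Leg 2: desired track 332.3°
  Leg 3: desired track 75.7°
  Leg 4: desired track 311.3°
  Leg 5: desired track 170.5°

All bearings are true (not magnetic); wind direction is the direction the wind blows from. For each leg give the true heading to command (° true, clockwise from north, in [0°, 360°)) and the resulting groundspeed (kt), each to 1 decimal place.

Leg 1: desired track 161.2°; wind correction +1.5° → command heading 162.7°, groundspeed 185.2 kt
Leg 2: desired track 332.3°; wind correction -1.9° → command heading 330.4°, groundspeed 201.7 kt
Leg 3: desired track 75.7°; wind correction +2.7° → command heading 78.4°, groundspeed 198.3 kt
Leg 4: desired track 311.3°; wind correction -2.6° → command heading 308.7°, groundspeed 198.8 kt
Leg 5: desired track 170.5°; wind correction +1.1° → command heading 171.6°, groundspeed 184.5 kt

Leg 1: heading=162.7°, groundspeed=185.2 kt
Leg 2: heading=330.4°, groundspeed=201.7 kt
Leg 3: heading=78.4°, groundspeed=198.3 kt
Leg 4: heading=308.7°, groundspeed=198.8 kt
Leg 5: heading=171.6°, groundspeed=184.5 kt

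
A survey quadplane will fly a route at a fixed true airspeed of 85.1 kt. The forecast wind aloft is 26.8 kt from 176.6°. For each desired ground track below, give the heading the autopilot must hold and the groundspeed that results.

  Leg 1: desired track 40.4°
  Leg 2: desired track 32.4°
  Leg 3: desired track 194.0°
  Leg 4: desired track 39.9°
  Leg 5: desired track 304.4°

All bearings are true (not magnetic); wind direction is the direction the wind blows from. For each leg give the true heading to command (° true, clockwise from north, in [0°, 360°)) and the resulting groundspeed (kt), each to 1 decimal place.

Leg 1: desired track 40.4°; wind correction +12.6° → command heading 53.0°, groundspeed 102.4 kt
Leg 2: desired track 32.4°; wind correction +10.6° → command heading 43.0°, groundspeed 105.4 kt
Leg 3: desired track 194.0°; wind correction -5.4° → command heading 188.6°, groundspeed 59.1 kt
Leg 4: desired track 39.9°; wind correction +12.5° → command heading 52.4°, groundspeed 102.6 kt
Leg 5: desired track 304.4°; wind correction -14.4° → command heading 290.0°, groundspeed 98.8 kt

Leg 1: heading=53.0°, groundspeed=102.4 kt
Leg 2: heading=43.0°, groundspeed=105.4 kt
Leg 3: heading=188.6°, groundspeed=59.1 kt
Leg 4: heading=52.4°, groundspeed=102.6 kt
Leg 5: heading=290.0°, groundspeed=98.8 kt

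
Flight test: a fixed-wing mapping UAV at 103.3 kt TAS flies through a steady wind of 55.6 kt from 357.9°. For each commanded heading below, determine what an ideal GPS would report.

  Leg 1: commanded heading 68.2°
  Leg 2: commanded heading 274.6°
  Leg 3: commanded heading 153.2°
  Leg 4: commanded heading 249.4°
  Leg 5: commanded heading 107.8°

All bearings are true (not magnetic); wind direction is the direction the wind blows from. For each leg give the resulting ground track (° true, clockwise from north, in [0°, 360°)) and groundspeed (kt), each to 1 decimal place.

Leg 1: track=100.0°, groundspeed=99.4 kt
Leg 2: track=244.9°, groundspeed=111.5 kt
Leg 3: track=161.8°, groundspeed=155.6 kt
Leg 4: track=225.8°, groundspeed=131.9 kt
Leg 5: track=131.0°, groundspeed=132.9 kt

Leg 1: heading 68.2°; drift +31.8° → track 100.0°, groundspeed 99.4 kt
Leg 2: heading 274.6°; drift -29.7° → track 244.9°, groundspeed 111.5 kt
Leg 3: heading 153.2°; drift +8.6° → track 161.8°, groundspeed 155.6 kt
Leg 4: heading 249.4°; drift -23.6° → track 225.8°, groundspeed 131.9 kt
Leg 5: heading 107.8°; drift +23.2° → track 131.0°, groundspeed 132.9 kt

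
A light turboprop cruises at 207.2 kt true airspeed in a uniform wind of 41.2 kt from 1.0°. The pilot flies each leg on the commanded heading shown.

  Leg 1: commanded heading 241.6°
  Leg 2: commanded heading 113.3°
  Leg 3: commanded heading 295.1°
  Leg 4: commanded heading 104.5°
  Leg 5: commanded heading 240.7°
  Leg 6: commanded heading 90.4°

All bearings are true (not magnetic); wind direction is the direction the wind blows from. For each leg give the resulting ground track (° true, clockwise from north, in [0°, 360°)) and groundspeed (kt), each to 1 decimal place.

Leg 1: track=232.6°, groundspeed=230.2 kt
Leg 2: track=123.0°, groundspeed=226.1 kt
Leg 3: track=283.9°, groundspeed=194.1 kt
Leg 4: track=115.0°, groundspeed=220.5 kt
Leg 5: track=231.8°, groundspeed=230.7 kt
Leg 6: track=101.7°, groundspeed=210.8 kt

Leg 1: heading 241.6°; drift -9.0° → track 232.6°, groundspeed 230.2 kt
Leg 2: heading 113.3°; drift +9.7° → track 123.0°, groundspeed 226.1 kt
Leg 3: heading 295.1°; drift -11.2° → track 283.9°, groundspeed 194.1 kt
Leg 4: heading 104.5°; drift +10.5° → track 115.0°, groundspeed 220.5 kt
Leg 5: heading 240.7°; drift -8.9° → track 231.8°, groundspeed 230.7 kt
Leg 6: heading 90.4°; drift +11.3° → track 101.7°, groundspeed 210.8 kt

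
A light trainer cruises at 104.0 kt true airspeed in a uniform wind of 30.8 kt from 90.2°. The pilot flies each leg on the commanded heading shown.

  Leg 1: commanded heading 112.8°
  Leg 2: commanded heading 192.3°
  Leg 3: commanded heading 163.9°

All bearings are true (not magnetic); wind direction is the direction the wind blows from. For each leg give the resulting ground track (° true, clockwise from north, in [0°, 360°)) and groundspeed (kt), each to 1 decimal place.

Leg 1: heading 112.8°; drift +8.9° → track 121.7°, groundspeed 76.5 kt
Leg 2: heading 192.3°; drift +15.3° → track 207.6°, groundspeed 114.5 kt
Leg 3: heading 163.9°; drift +17.2° → track 181.1°, groundspeed 99.8 kt

Leg 1: track=121.7°, groundspeed=76.5 kt
Leg 2: track=207.6°, groundspeed=114.5 kt
Leg 3: track=181.1°, groundspeed=99.8 kt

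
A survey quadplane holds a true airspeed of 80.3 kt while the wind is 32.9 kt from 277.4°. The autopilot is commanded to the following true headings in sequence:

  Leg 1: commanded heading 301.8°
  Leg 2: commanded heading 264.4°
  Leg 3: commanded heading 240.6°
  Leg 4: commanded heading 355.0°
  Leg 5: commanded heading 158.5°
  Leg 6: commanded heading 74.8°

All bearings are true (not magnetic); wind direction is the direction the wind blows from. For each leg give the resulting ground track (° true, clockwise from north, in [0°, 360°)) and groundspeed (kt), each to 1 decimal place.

Leg 1: track=316.9°, groundspeed=52.1 kt
Leg 2: track=255.7°, groundspeed=48.8 kt
Leg 3: track=220.5°, groundspeed=57.4 kt
Leg 4: track=18.7°, groundspeed=80.0 kt
Leg 5: track=141.8°, groundspeed=100.4 kt
Leg 6: track=81.3°, groundspeed=111.4 kt

Leg 1: heading 301.8°; drift +15.1° → track 316.9°, groundspeed 52.1 kt
Leg 2: heading 264.4°; drift -8.7° → track 255.7°, groundspeed 48.8 kt
Leg 3: heading 240.6°; drift -20.1° → track 220.5°, groundspeed 57.4 kt
Leg 4: heading 355.0°; drift +23.7° → track 18.7°, groundspeed 80.0 kt
Leg 5: heading 158.5°; drift -16.7° → track 141.8°, groundspeed 100.4 kt
Leg 6: heading 74.8°; drift +6.5° → track 81.3°, groundspeed 111.4 kt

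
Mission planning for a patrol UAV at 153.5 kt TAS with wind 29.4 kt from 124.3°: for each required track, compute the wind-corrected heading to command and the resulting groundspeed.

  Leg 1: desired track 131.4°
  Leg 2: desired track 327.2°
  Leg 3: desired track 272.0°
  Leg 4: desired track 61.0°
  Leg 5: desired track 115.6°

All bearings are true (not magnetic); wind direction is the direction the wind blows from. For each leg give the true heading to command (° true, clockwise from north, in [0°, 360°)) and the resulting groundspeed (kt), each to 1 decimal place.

Leg 1: heading=130.0°, groundspeed=124.3 kt
Leg 2: heading=331.5°, groundspeed=180.2 kt
Leg 3: heading=266.1°, groundspeed=177.5 kt
Leg 4: heading=70.9°, groundspeed=138.0 kt
Leg 5: heading=117.3°, groundspeed=124.4 kt

Leg 1: desired track 131.4°; wind correction -1.4° → command heading 130.0°, groundspeed 124.3 kt
Leg 2: desired track 327.2°; wind correction +4.3° → command heading 331.5°, groundspeed 180.2 kt
Leg 3: desired track 272.0°; wind correction -5.9° → command heading 266.1°, groundspeed 177.5 kt
Leg 4: desired track 61.0°; wind correction +9.9° → command heading 70.9°, groundspeed 138.0 kt
Leg 5: desired track 115.6°; wind correction +1.7° → command heading 117.3°, groundspeed 124.4 kt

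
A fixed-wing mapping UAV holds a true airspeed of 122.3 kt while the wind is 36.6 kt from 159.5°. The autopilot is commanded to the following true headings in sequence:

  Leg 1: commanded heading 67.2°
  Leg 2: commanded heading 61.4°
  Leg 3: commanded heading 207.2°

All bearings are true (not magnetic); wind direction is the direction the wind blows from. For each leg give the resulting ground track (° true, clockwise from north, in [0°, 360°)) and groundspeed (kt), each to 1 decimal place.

Leg 1: heading 67.2°; drift -16.5° → track 50.7°, groundspeed 129.1 kt
Leg 2: heading 61.4°; drift -15.9° → track 45.5°, groundspeed 132.5 kt
Leg 3: heading 207.2°; drift +15.5° → track 222.7°, groundspeed 101.3 kt

Leg 1: track=50.7°, groundspeed=129.1 kt
Leg 2: track=45.5°, groundspeed=132.5 kt
Leg 3: track=222.7°, groundspeed=101.3 kt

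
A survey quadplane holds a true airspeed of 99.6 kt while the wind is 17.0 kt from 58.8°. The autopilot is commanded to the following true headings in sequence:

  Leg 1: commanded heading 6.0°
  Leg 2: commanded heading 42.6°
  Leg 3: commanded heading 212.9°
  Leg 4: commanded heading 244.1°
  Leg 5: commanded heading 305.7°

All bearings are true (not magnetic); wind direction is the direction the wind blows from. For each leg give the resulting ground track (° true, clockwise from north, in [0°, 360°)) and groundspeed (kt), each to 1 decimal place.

Leg 1: heading 6.0°; drift -8.6° → track 357.4°, groundspeed 90.3 kt
Leg 2: heading 42.6°; drift -3.3° → track 39.3°, groundspeed 83.4 kt
Leg 3: heading 212.9°; drift +3.7° → track 216.6°, groundspeed 115.1 kt
Leg 4: heading 244.1°; drift -0.8° → track 243.3°, groundspeed 116.5 kt
Leg 5: heading 305.7°; drift -8.4° → track 297.3°, groundspeed 107.4 kt

Leg 1: track=357.4°, groundspeed=90.3 kt
Leg 2: track=39.3°, groundspeed=83.4 kt
Leg 3: track=216.6°, groundspeed=115.1 kt
Leg 4: track=243.3°, groundspeed=116.5 kt
Leg 5: track=297.3°, groundspeed=107.4 kt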